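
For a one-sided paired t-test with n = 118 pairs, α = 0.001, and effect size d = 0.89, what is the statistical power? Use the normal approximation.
Power ≈ 1.00

Power calculation (paired t-test, normal approximation):
z_β = d · √n - z_α
z_β = 0.89 · √118 - 3.090
z_β = 0.89 · 10.863 - 3.090
z_β = 6.578

Power = Φ(z_β) = Φ(6.578) ≈ 1.000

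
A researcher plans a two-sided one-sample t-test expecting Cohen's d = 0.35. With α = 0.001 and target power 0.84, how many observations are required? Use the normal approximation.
n = 150

Sample size formula (one-sample t-test, normal approximation):
n = ((z_{α/2} + z_β) / d)²

z_{α/2} = 3.291 (for α = 0.001, two-sided)
z_β = 0.994 (for power = 0.84)
d = 0.35

n = ((3.291 + 0.994) / 0.35)²
n = (12.243)²
n ≈ 149.89
Round up to the next whole number: n = 150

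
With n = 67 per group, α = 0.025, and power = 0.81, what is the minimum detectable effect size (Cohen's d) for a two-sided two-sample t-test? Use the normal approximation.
d ≈ 0.54

Minimum detectable effect (two-sample t-test, normal approximation):
d = (z_{α/2} + z_β) / √(n/2)
d = (2.241 + 0.878) / √(67/2)
d = 3.119 / 5.788
d ≈ 0.54

By Cohen's convention (0.2 small / 0.5 medium / 0.8 large): medium effect.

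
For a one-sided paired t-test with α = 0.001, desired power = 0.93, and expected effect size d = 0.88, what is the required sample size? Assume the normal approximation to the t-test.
n = 27 pairs

Sample size formula (paired t-test, normal approximation):
n = ((z_α + z_β) / d)²

z_α = 3.090 (for α = 0.001, one-sided)
z_β = 1.476 (for power = 0.93)
d = 0.88

n = ((3.090 + 1.476) / 0.88)²
n = (5.189)²
n ≈ 26.93
Round up to the next whole number: n = 27 pairs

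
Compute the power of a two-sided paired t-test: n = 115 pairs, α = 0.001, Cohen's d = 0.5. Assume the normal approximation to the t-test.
Power ≈ 0.98

Power calculation (paired t-test, normal approximation):
z_β = d · √n - z_{α/2}
z_β = 0.5 · √115 - 3.291
z_β = 0.5 · 10.724 - 3.291
z_β = 2.071

Power = Φ(z_β) = Φ(2.071) ≈ 0.981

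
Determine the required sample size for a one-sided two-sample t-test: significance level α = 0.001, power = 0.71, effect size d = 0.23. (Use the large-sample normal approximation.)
n = 502 per group

Sample size formula (two-sample t-test, normal approximation):
n = 2 · ((z_α + z_β) / d)²

z_α = 3.090 (for α = 0.001, one-sided)
z_β = 0.553 (for power = 0.71)
d = 0.23

n = 2 · ((3.090 + 0.553) / 0.23)²
n = 2 · (15.839)²
n ≈ 501.75
Round up to the next whole number: n = 502 per group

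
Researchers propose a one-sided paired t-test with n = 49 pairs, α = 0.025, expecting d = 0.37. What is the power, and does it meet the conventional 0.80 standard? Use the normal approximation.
Power ≈ 0.74; the study is underpowered (power < 0.80)

Power calculation (paired t-test, normal approximation):
z_β = d · √n - z_α
z_β = 0.37 · √49 - 1.960
z_β = 0.37 · 7.000 - 1.960
z_β = 0.630

Power = Φ(z_β) = Φ(0.630) ≈ 0.736

Effect size d = 0.37 is small by Cohen's convention (0.2/0.5/0.8).

Threshold: power ≥ 0.80 is conventionally adequate.
Power ≈ 0.74 → the study is underpowered (power < 0.80).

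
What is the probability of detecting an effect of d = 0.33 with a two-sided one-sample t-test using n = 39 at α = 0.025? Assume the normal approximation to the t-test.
Power ≈ 0.43

Power calculation (one-sample t-test, normal approximation):
z_β = d · √n - z_{α/2}
z_β = 0.33 · √39 - 2.241
z_β = 0.33 · 6.245 - 2.241
z_β = -0.181

Power = Φ(z_β) = Φ(-0.181) ≈ 0.428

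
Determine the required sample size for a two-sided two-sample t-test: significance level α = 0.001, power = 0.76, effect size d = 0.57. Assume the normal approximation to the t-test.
n = 99 per group

Sample size formula (two-sample t-test, normal approximation):
n = 2 · ((z_{α/2} + z_β) / d)²

z_{α/2} = 3.291 (for α = 0.001, two-sided)
z_β = 0.706 (for power = 0.76)
d = 0.57

n = 2 · ((3.291 + 0.706) / 0.57)²
n = 2 · (7.012)²
n ≈ 98.34
Round up to the next whole number: n = 99 per group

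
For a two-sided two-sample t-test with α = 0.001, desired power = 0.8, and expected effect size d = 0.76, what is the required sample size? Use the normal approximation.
n = 60 per group

Sample size formula (two-sample t-test, normal approximation):
n = 2 · ((z_{α/2} + z_β) / d)²

z_{α/2} = 3.291 (for α = 0.001, two-sided)
z_β = 0.842 (for power = 0.8)
d = 0.76

n = 2 · ((3.291 + 0.842) / 0.76)²
n = 2 · (5.438)²
n ≈ 59.14
Round up to the next whole number: n = 60 per group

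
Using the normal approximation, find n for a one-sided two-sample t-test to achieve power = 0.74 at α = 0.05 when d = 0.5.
n = 42 per group

Sample size formula (two-sample t-test, normal approximation):
n = 2 · ((z_α + z_β) / d)²

z_α = 1.645 (for α = 0.05, one-sided)
z_β = 0.643 (for power = 0.74)
d = 0.5

n = 2 · ((1.645 + 0.643) / 0.5)²
n = 2 · (4.576)²
n ≈ 41.88
Round up to the next whole number: n = 42 per group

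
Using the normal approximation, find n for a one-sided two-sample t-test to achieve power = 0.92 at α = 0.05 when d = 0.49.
n = 78 per group

Sample size formula (two-sample t-test, normal approximation):
n = 2 · ((z_α + z_β) / d)²

z_α = 1.645 (for α = 0.05, one-sided)
z_β = 1.405 (for power = 0.92)
d = 0.49

n = 2 · ((1.645 + 1.405) / 0.49)²
n = 2 · (6.224)²
n ≈ 77.48
Round up to the next whole number: n = 78 per group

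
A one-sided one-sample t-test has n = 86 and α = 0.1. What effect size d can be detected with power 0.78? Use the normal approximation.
d ≈ 0.22

Minimum detectable effect (one-sample t-test, normal approximation):
d = (z_α + z_β) / √n
d = (1.282 + 0.772) / √86
d = 2.054 / 9.274
d ≈ 0.22

By Cohen's convention (0.2 small / 0.5 medium / 0.8 large): small effect.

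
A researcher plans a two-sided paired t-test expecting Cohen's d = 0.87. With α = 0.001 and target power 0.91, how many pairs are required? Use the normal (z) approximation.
n = 29 pairs

Sample size formula (paired t-test, normal approximation):
n = ((z_{α/2} + z_β) / d)²

z_{α/2} = 3.291 (for α = 0.001, two-sided)
z_β = 1.341 (for power = 0.91)
d = 0.87

n = ((3.291 + 1.341) / 0.87)²
n = (5.324)²
n ≈ 28.34
Round up to the next whole number: n = 29 pairs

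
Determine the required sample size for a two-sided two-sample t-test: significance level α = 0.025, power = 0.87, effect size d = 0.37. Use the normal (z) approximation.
n = 166 per group

Sample size formula (two-sample t-test, normal approximation):
n = 2 · ((z_{α/2} + z_β) / d)²

z_{α/2} = 2.241 (for α = 0.025, two-sided)
z_β = 1.126 (for power = 0.87)
d = 0.37

n = 2 · ((2.241 + 1.126) / 0.37)²
n = 2 · (9.100)²
n ≈ 165.62
Round up to the next whole number: n = 166 per group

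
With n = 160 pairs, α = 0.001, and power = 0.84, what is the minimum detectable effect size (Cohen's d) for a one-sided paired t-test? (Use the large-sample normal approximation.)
d ≈ 0.32

Minimum detectable effect (paired t-test, normal approximation):
d = (z_α + z_β) / √n
d = (3.090 + 0.994) / √160
d = 4.085 / 12.649
d ≈ 0.32

By Cohen's convention (0.2 small / 0.5 medium / 0.8 large): small effect.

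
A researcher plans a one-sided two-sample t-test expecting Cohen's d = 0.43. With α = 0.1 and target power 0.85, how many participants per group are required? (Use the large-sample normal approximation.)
n = 59 per group

Sample size formula (two-sample t-test, normal approximation):
n = 2 · ((z_α + z_β) / d)²

z_α = 1.282 (for α = 0.1, one-sided)
z_β = 1.036 (for power = 0.85)
d = 0.43

n = 2 · ((1.282 + 1.036) / 0.43)²
n = 2 · (5.391)²
n ≈ 58.13
Round up to the next whole number: n = 59 per group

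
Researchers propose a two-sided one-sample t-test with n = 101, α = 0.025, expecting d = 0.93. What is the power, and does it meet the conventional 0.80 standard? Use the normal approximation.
Power ≈ 1.00; the study is adequately powered (power ≥ 0.80)

Power calculation (one-sample t-test, normal approximation):
z_β = d · √n - z_{α/2}
z_β = 0.93 · √101 - 2.241
z_β = 0.93 · 10.050 - 2.241
z_β = 7.105

Power = Φ(z_β) = Φ(7.105) ≈ 1.000

Effect size d = 0.93 is large by Cohen's convention (0.2/0.5/0.8).

Threshold: power ≥ 0.80 is conventionally adequate.
Power ≈ 1.00 → the study is adequately powered (power ≥ 0.80).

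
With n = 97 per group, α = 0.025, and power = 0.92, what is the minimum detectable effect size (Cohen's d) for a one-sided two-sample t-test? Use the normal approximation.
d ≈ 0.48

Minimum detectable effect (two-sample t-test, normal approximation):
d = (z_α + z_β) / √(n/2)
d = (1.960 + 1.405) / √(97/2)
d = 3.365 / 6.964
d ≈ 0.48

By Cohen's convention (0.2 small / 0.5 medium / 0.8 large): small effect.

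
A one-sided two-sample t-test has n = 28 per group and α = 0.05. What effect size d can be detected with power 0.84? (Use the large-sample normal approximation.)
d ≈ 0.71

Minimum detectable effect (two-sample t-test, normal approximation):
d = (z_α + z_β) / √(n/2)
d = (1.645 + 0.994) / √(28/2)
d = 2.639 / 3.742
d ≈ 0.71

By Cohen's convention (0.2 small / 0.5 medium / 0.8 large): medium effect.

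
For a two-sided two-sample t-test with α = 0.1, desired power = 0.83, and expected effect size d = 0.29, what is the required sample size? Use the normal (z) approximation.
n = 161 per group

Sample size formula (two-sample t-test, normal approximation):
n = 2 · ((z_{α/2} + z_β) / d)²

z_{α/2} = 1.645 (for α = 0.1, two-sided)
z_β = 0.954 (for power = 0.83)
d = 0.29

n = 2 · ((1.645 + 0.954) / 0.29)²
n = 2 · (8.962)²
n ≈ 160.63
Round up to the next whole number: n = 161 per group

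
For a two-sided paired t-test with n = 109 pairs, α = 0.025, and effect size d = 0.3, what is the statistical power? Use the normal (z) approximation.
Power ≈ 0.81

Power calculation (paired t-test, normal approximation):
z_β = d · √n - z_{α/2}
z_β = 0.3 · √109 - 2.241
z_β = 0.3 · 10.440 - 2.241
z_β = 0.891

Power = Φ(z_β) = Φ(0.891) ≈ 0.813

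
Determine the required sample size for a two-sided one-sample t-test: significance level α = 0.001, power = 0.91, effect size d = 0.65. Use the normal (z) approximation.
n = 51

Sample size formula (one-sample t-test, normal approximation):
n = ((z_{α/2} + z_β) / d)²

z_{α/2} = 3.291 (for α = 0.001, two-sided)
z_β = 1.341 (for power = 0.91)
d = 0.65

n = ((3.291 + 1.341) / 0.65)²
n = (7.126)²
n ≈ 50.78
Round up to the next whole number: n = 51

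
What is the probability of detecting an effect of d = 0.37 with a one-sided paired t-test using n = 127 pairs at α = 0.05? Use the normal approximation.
Power ≈ 0.99

Power calculation (paired t-test, normal approximation):
z_β = d · √n - z_α
z_β = 0.37 · √127 - 1.645
z_β = 0.37 · 11.269 - 1.645
z_β = 2.525

Power = Φ(z_β) = Φ(2.525) ≈ 0.994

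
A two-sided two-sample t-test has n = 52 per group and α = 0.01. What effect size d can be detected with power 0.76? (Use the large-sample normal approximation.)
d ≈ 0.64

Minimum detectable effect (two-sample t-test, normal approximation):
d = (z_{α/2} + z_β) / √(n/2)
d = (2.576 + 0.706) / √(52/2)
d = 3.282 / 5.099
d ≈ 0.64

By Cohen's convention (0.2 small / 0.5 medium / 0.8 large): medium effect.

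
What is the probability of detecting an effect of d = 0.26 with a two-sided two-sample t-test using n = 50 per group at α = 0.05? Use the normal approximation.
Power ≈ 0.25

Power calculation (two-sample t-test, normal approximation):
z_β = d · √(n/2) - z_{α/2}
z_β = 0.26 · √(50/2) - 1.960
z_β = 0.26 · 5.000 - 1.960
z_β = -0.660

Power = Φ(z_β) = Φ(-0.660) ≈ 0.255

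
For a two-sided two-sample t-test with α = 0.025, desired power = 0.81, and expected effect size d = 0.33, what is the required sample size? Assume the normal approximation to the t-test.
n = 179 per group

Sample size formula (two-sample t-test, normal approximation):
n = 2 · ((z_{α/2} + z_β) / d)²

z_{α/2} = 2.241 (for α = 0.025, two-sided)
z_β = 0.878 (for power = 0.81)
d = 0.33

n = 2 · ((2.241 + 0.878) / 0.33)²
n = 2 · (9.452)²
n ≈ 178.68
Round up to the next whole number: n = 179 per group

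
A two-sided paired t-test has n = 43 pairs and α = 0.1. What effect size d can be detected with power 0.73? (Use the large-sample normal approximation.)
d ≈ 0.34

Minimum detectable effect (paired t-test, normal approximation):
d = (z_{α/2} + z_β) / √n
d = (1.645 + 0.613) / √43
d = 2.258 / 6.557
d ≈ 0.34

By Cohen's convention (0.2 small / 0.5 medium / 0.8 large): small effect.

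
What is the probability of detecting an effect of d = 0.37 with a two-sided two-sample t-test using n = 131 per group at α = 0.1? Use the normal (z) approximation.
Power ≈ 0.91

Power calculation (two-sample t-test, normal approximation):
z_β = d · √(n/2) - z_{α/2}
z_β = 0.37 · √(131/2) - 1.645
z_β = 0.37 · 8.093 - 1.645
z_β = 1.350

Power = Φ(z_β) = Φ(1.350) ≈ 0.911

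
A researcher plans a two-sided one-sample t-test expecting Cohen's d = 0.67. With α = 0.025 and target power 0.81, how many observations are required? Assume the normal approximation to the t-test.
n = 22

Sample size formula (one-sample t-test, normal approximation):
n = ((z_{α/2} + z_β) / d)²

z_{α/2} = 2.241 (for α = 0.025, two-sided)
z_β = 0.878 (for power = 0.81)
d = 0.67

n = ((2.241 + 0.878) / 0.67)²
n = (4.655)²
n ≈ 21.67
Round up to the next whole number: n = 22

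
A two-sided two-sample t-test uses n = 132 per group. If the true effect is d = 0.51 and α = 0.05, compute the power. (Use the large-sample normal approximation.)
Power ≈ 0.99

Power calculation (two-sample t-test, normal approximation):
z_β = d · √(n/2) - z_{α/2}
z_β = 0.51 · √(132/2) - 1.960
z_β = 0.51 · 8.124 - 1.960
z_β = 2.183

Power = Φ(z_β) = Φ(2.183) ≈ 0.985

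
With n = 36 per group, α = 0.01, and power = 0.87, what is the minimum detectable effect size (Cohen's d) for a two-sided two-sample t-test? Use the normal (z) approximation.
d ≈ 0.87

Minimum detectable effect (two-sample t-test, normal approximation):
d = (z_{α/2} + z_β) / √(n/2)
d = (2.576 + 1.126) / √(36/2)
d = 3.702 / 4.243
d ≈ 0.87

By Cohen's convention (0.2 small / 0.5 medium / 0.8 large): large effect.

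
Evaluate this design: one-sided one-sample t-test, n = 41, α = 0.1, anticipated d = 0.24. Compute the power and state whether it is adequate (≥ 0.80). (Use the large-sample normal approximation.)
Power ≈ 0.60; the study is underpowered (power < 0.80)

Power calculation (one-sample t-test, normal approximation):
z_β = d · √n - z_α
z_β = 0.24 · √41 - 1.282
z_β = 0.24 · 6.403 - 1.282
z_β = 0.255

Power = Φ(z_β) = Φ(0.255) ≈ 0.601

Effect size d = 0.24 is small by Cohen's convention (0.2/0.5/0.8).

Threshold: power ≥ 0.80 is conventionally adequate.
Power ≈ 0.60 → the study is underpowered (power < 0.80).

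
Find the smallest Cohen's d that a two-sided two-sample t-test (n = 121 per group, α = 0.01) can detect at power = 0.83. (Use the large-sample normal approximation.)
d ≈ 0.45

Minimum detectable effect (two-sample t-test, normal approximation):
d = (z_{α/2} + z_β) / √(n/2)
d = (2.576 + 0.954) / √(121/2)
d = 3.530 / 7.778
d ≈ 0.45

By Cohen's convention (0.2 small / 0.5 medium / 0.8 large): small effect.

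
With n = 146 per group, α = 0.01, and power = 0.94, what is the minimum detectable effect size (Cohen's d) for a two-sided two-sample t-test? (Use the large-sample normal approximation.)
d ≈ 0.48

Minimum detectable effect (two-sample t-test, normal approximation):
d = (z_{α/2} + z_β) / √(n/2)
d = (2.576 + 1.555) / √(146/2)
d = 4.131 / 8.544
d ≈ 0.48

By Cohen's convention (0.2 small / 0.5 medium / 0.8 large): small effect.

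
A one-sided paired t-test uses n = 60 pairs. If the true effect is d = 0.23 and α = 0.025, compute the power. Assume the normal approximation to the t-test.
Power ≈ 0.43

Power calculation (paired t-test, normal approximation):
z_β = d · √n - z_α
z_β = 0.23 · √60 - 1.960
z_β = 0.23 · 7.746 - 1.960
z_β = -0.178

Power = Φ(z_β) = Φ(-0.178) ≈ 0.429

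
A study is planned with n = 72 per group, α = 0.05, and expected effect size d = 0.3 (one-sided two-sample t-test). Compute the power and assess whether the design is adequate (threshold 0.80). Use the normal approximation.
Power ≈ 0.56; the study is underpowered (power < 0.80)

Power calculation (two-sample t-test, normal approximation):
z_β = d · √(n/2) - z_α
z_β = 0.3 · √(72/2) - 1.645
z_β = 0.3 · 6.000 - 1.645
z_β = 0.155

Power = Φ(z_β) = Φ(0.155) ≈ 0.562

Effect size d = 0.3 is small by Cohen's convention (0.2/0.5/0.8).

Threshold: power ≥ 0.80 is conventionally adequate.
Power ≈ 0.56 → the study is underpowered (power < 0.80).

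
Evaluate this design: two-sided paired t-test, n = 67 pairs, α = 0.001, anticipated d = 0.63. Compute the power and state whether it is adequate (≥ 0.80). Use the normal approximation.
Power ≈ 0.97; the study is adequately powered (power ≥ 0.80)

Power calculation (paired t-test, normal approximation):
z_β = d · √n - z_{α/2}
z_β = 0.63 · √67 - 3.291
z_β = 0.63 · 8.185 - 3.291
z_β = 1.866

Power = Φ(z_β) = Φ(1.866) ≈ 0.969

Effect size d = 0.63 is medium by Cohen's convention (0.2/0.5/0.8).

Threshold: power ≥ 0.80 is conventionally adequate.
Power ≈ 0.97 → the study is adequately powered (power ≥ 0.80).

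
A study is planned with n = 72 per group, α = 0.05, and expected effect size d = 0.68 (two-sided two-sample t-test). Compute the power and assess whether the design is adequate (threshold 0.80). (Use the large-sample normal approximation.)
Power ≈ 0.98; the study is adequately powered (power ≥ 0.80)

Power calculation (two-sample t-test, normal approximation):
z_β = d · √(n/2) - z_{α/2}
z_β = 0.68 · √(72/2) - 1.960
z_β = 0.68 · 6.000 - 1.960
z_β = 2.120

Power = Φ(z_β) = Φ(2.120) ≈ 0.983

Effect size d = 0.68 is medium by Cohen's convention (0.2/0.5/0.8).

Threshold: power ≥ 0.80 is conventionally adequate.
Power ≈ 0.98 → the study is adequately powered (power ≥ 0.80).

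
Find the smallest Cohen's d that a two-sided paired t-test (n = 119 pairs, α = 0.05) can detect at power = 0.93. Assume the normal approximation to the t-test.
d ≈ 0.31

Minimum detectable effect (paired t-test, normal approximation):
d = (z_{α/2} + z_β) / √n
d = (1.960 + 1.476) / √119
d = 3.436 / 10.909
d ≈ 0.31

By Cohen's convention (0.2 small / 0.5 medium / 0.8 large): small effect.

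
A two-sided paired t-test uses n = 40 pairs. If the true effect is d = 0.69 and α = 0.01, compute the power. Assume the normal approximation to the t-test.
Power ≈ 0.96

Power calculation (paired t-test, normal approximation):
z_β = d · √n - z_{α/2}
z_β = 0.69 · √40 - 2.576
z_β = 0.69 · 6.325 - 2.576
z_β = 1.788

Power = Φ(z_β) = Φ(1.788) ≈ 0.963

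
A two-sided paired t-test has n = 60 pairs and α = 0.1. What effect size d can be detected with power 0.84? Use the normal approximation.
d ≈ 0.34

Minimum detectable effect (paired t-test, normal approximation):
d = (z_{α/2} + z_β) / √n
d = (1.645 + 0.994) / √60
d = 2.639 / 7.746
d ≈ 0.34

By Cohen's convention (0.2 small / 0.5 medium / 0.8 large): small effect.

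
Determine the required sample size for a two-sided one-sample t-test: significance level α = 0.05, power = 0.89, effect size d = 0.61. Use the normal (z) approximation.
n = 28

Sample size formula (one-sample t-test, normal approximation):
n = ((z_{α/2} + z_β) / d)²

z_{α/2} = 1.960 (for α = 0.05, two-sided)
z_β = 1.227 (for power = 0.89)
d = 0.61

n = ((1.960 + 1.227) / 0.61)²
n = (5.225)²
n ≈ 27.30
Round up to the next whole number: n = 28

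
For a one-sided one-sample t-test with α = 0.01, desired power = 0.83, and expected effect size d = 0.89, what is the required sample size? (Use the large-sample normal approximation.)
n = 14

Sample size formula (one-sample t-test, normal approximation):
n = ((z_α + z_β) / d)²

z_α = 2.326 (for α = 0.01, one-sided)
z_β = 0.954 (for power = 0.83)
d = 0.89

n = ((2.326 + 0.954) / 0.89)²
n = (3.685)²
n ≈ 13.58
Round up to the next whole number: n = 14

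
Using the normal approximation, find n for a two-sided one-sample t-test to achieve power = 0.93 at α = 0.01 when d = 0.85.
n = 23

Sample size formula (one-sample t-test, normal approximation):
n = ((z_{α/2} + z_β) / d)²

z_{α/2} = 2.576 (for α = 0.01, two-sided)
z_β = 1.476 (for power = 0.93)
d = 0.85

n = ((2.576 + 1.476) / 0.85)²
n = (4.767)²
n ≈ 22.72
Round up to the next whole number: n = 23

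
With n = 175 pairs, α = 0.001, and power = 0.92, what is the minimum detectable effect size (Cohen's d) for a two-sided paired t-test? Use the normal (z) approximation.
d ≈ 0.35

Minimum detectable effect (paired t-test, normal approximation):
d = (z_{α/2} + z_β) / √n
d = (3.291 + 1.405) / √175
d = 4.696 / 13.229
d ≈ 0.35

By Cohen's convention (0.2 small / 0.5 medium / 0.8 large): small effect.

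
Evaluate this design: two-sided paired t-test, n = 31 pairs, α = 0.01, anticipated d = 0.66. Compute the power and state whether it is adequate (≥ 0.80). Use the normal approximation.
Power ≈ 0.86; the study is adequately powered (power ≥ 0.80)

Power calculation (paired t-test, normal approximation):
z_β = d · √n - z_{α/2}
z_β = 0.66 · √31 - 2.576
z_β = 0.66 · 5.568 - 2.576
z_β = 1.099

Power = Φ(z_β) = Φ(1.099) ≈ 0.864

Effect size d = 0.66 is medium by Cohen's convention (0.2/0.5/0.8).

Threshold: power ≥ 0.80 is conventionally adequate.
Power ≈ 0.86 → the study is adequately powered (power ≥ 0.80).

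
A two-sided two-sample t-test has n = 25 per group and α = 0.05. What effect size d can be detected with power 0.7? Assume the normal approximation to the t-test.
d ≈ 0.70

Minimum detectable effect (two-sample t-test, normal approximation):
d = (z_{α/2} + z_β) / √(n/2)
d = (1.960 + 0.524) / √(25/2)
d = 2.484 / 3.536
d ≈ 0.70

By Cohen's convention (0.2 small / 0.5 medium / 0.8 large): medium effect.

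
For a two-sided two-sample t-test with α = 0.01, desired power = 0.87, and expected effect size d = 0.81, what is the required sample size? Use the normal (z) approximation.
n = 42 per group

Sample size formula (two-sample t-test, normal approximation):
n = 2 · ((z_{α/2} + z_β) / d)²

z_{α/2} = 2.576 (for α = 0.01, two-sided)
z_β = 1.126 (for power = 0.87)
d = 0.81

n = 2 · ((2.576 + 1.126) / 0.81)²
n = 2 · (4.570)²
n ≈ 41.77
Round up to the next whole number: n = 42 per group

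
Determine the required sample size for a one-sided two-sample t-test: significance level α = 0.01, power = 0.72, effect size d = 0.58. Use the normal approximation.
n = 51 per group

Sample size formula (two-sample t-test, normal approximation):
n = 2 · ((z_α + z_β) / d)²

z_α = 2.326 (for α = 0.01, one-sided)
z_β = 0.583 (for power = 0.72)
d = 0.58

n = 2 · ((2.326 + 0.583) / 0.58)²
n = 2 · (5.016)²
n ≈ 50.32
Round up to the next whole number: n = 51 per group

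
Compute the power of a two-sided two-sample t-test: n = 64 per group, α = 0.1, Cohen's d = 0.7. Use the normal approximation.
Power ≈ 0.99

Power calculation (two-sample t-test, normal approximation):
z_β = d · √(n/2) - z_{α/2}
z_β = 0.7 · √(64/2) - 1.645
z_β = 0.7 · 5.657 - 1.645
z_β = 2.315

Power = Φ(z_β) = Φ(2.315) ≈ 0.990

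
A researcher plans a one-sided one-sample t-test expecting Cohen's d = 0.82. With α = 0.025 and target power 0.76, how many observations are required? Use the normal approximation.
n = 11

Sample size formula (one-sample t-test, normal approximation):
n = ((z_α + z_β) / d)²

z_α = 1.960 (for α = 0.025, one-sided)
z_β = 0.706 (for power = 0.76)
d = 0.82

n = ((1.960 + 0.706) / 0.82)²
n = (3.251)²
n ≈ 10.57
Round up to the next whole number: n = 11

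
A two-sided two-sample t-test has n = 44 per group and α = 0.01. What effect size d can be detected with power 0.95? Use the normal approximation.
d ≈ 0.90

Minimum detectable effect (two-sample t-test, normal approximation):
d = (z_{α/2} + z_β) / √(n/2)
d = (2.576 + 1.645) / √(44/2)
d = 4.221 / 4.690
d ≈ 0.90

By Cohen's convention (0.2 small / 0.5 medium / 0.8 large): large effect.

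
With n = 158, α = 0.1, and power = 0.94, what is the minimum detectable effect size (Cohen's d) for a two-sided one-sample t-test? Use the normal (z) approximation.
d ≈ 0.25

Minimum detectable effect (one-sample t-test, normal approximation):
d = (z_{α/2} + z_β) / √n
d = (1.645 + 1.555) / √158
d = 3.200 / 12.570
d ≈ 0.25

By Cohen's convention (0.2 small / 0.5 medium / 0.8 large): small effect.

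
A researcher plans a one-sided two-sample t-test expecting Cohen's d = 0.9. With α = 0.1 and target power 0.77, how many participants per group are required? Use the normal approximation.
n = 11 per group

Sample size formula (two-sample t-test, normal approximation):
n = 2 · ((z_α + z_β) / d)²

z_α = 1.282 (for α = 0.1, one-sided)
z_β = 0.739 (for power = 0.77)
d = 0.9

n = 2 · ((1.282 + 0.739) / 0.9)²
n = 2 · (2.246)²
n ≈ 10.09
Round up to the next whole number: n = 11 per group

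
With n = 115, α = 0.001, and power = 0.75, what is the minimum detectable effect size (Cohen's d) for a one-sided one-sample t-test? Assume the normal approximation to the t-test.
d ≈ 0.35

Minimum detectable effect (one-sample t-test, normal approximation):
d = (z_α + z_β) / √n
d = (3.090 + 0.674) / √115
d = 3.765 / 10.724
d ≈ 0.35

By Cohen's convention (0.2 small / 0.5 medium / 0.8 large): small effect.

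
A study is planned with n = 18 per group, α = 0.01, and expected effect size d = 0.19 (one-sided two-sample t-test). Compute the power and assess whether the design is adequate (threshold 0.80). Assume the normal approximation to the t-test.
Power ≈ 0.04; the study is underpowered (power < 0.80)

Power calculation (two-sample t-test, normal approximation):
z_β = d · √(n/2) - z_α
z_β = 0.19 · √(18/2) - 2.326
z_β = 0.19 · 3.000 - 2.326
z_β = -1.756

Power = Φ(z_β) = Φ(-1.756) ≈ 0.040

Effect size d = 0.19 is very small by Cohen's convention (0.2/0.5/0.8).

Threshold: power ≥ 0.80 is conventionally adequate.
Power ≈ 0.04 → the study is underpowered (power < 0.80).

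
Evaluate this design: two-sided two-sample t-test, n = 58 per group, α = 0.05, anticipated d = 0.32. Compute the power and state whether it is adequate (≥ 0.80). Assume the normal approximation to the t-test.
Power ≈ 0.41; the study is underpowered (power < 0.80)

Power calculation (two-sample t-test, normal approximation):
z_β = d · √(n/2) - z_{α/2}
z_β = 0.32 · √(58/2) - 1.960
z_β = 0.32 · 5.385 - 1.960
z_β = -0.237

Power = Φ(z_β) = Φ(-0.237) ≈ 0.406

Effect size d = 0.32 is small by Cohen's convention (0.2/0.5/0.8).

Threshold: power ≥ 0.80 is conventionally adequate.
Power ≈ 0.41 → the study is underpowered (power < 0.80).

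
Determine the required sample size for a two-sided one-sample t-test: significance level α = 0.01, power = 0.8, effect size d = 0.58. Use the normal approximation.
n = 35

Sample size formula (one-sample t-test, normal approximation):
n = ((z_{α/2} + z_β) / d)²

z_{α/2} = 2.576 (for α = 0.01, two-sided)
z_β = 0.842 (for power = 0.8)
d = 0.58

n = ((2.576 + 0.842) / 0.58)²
n = (5.893)²
n ≈ 34.73
Round up to the next whole number: n = 35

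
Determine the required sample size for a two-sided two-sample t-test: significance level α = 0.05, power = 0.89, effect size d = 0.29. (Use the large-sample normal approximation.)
n = 242 per group

Sample size formula (two-sample t-test, normal approximation):
n = 2 · ((z_{α/2} + z_β) / d)²

z_{α/2} = 1.960 (for α = 0.05, two-sided)
z_β = 1.227 (for power = 0.89)
d = 0.29

n = 2 · ((1.960 + 1.227) / 0.29)²
n = 2 · (10.990)²
n ≈ 241.56
Round up to the next whole number: n = 242 per group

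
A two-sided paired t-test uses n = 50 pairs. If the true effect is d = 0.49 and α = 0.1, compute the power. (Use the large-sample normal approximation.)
Power ≈ 0.97

Power calculation (paired t-test, normal approximation):
z_β = d · √n - z_{α/2}
z_β = 0.49 · √50 - 1.645
z_β = 0.49 · 7.071 - 1.645
z_β = 1.820

Power = Φ(z_β) = Φ(1.820) ≈ 0.966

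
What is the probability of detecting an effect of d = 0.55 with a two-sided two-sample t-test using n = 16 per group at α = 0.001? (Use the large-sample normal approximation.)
Power ≈ 0.04

Power calculation (two-sample t-test, normal approximation):
z_β = d · √(n/2) - z_{α/2}
z_β = 0.55 · √(16/2) - 3.291
z_β = 0.55 · 2.828 - 3.291
z_β = -1.735

Power = Φ(z_β) = Φ(-1.735) ≈ 0.041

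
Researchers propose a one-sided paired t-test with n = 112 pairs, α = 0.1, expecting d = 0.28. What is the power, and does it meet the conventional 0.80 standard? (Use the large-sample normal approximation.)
Power ≈ 0.95; the study is adequately powered (power ≥ 0.80)

Power calculation (paired t-test, normal approximation):
z_β = d · √n - z_α
z_β = 0.28 · √112 - 1.282
z_β = 0.28 · 10.583 - 1.282
z_β = 1.682

Power = Φ(z_β) = Φ(1.682) ≈ 0.954

Effect size d = 0.28 is small by Cohen's convention (0.2/0.5/0.8).

Threshold: power ≥ 0.80 is conventionally adequate.
Power ≈ 0.95 → the study is adequately powered (power ≥ 0.80).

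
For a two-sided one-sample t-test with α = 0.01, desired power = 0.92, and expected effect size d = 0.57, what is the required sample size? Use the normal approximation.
n = 49

Sample size formula (one-sample t-test, normal approximation):
n = ((z_{α/2} + z_β) / d)²

z_{α/2} = 2.576 (for α = 0.01, two-sided)
z_β = 1.405 (for power = 0.92)
d = 0.57

n = ((2.576 + 1.405) / 0.57)²
n = (6.984)²
n ≈ 48.78
Round up to the next whole number: n = 49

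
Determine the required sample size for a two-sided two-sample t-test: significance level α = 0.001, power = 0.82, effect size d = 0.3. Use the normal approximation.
n = 394 per group

Sample size formula (two-sample t-test, normal approximation):
n = 2 · ((z_{α/2} + z_β) / d)²

z_{α/2} = 3.291 (for α = 0.001, two-sided)
z_β = 0.915 (for power = 0.82)
d = 0.3

n = 2 · ((3.291 + 0.915) / 0.3)²
n = 2 · (14.020)²
n ≈ 393.12
Round up to the next whole number: n = 394 per group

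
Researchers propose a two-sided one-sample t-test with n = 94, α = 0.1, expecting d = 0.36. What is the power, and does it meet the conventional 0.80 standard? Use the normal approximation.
Power ≈ 0.97; the study is adequately powered (power ≥ 0.80)

Power calculation (one-sample t-test, normal approximation):
z_β = d · √n - z_{α/2}
z_β = 0.36 · √94 - 1.645
z_β = 0.36 · 9.695 - 1.645
z_β = 1.845

Power = Φ(z_β) = Φ(1.845) ≈ 0.968

Effect size d = 0.36 is small by Cohen's convention (0.2/0.5/0.8).

Threshold: power ≥ 0.80 is conventionally adequate.
Power ≈ 0.97 → the study is adequately powered (power ≥ 0.80).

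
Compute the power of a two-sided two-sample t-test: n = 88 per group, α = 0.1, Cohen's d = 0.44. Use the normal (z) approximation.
Power ≈ 0.90

Power calculation (two-sample t-test, normal approximation):
z_β = d · √(n/2) - z_{α/2}
z_β = 0.44 · √(88/2) - 1.645
z_β = 0.44 · 6.633 - 1.645
z_β = 1.274

Power = Φ(z_β) = Φ(1.274) ≈ 0.899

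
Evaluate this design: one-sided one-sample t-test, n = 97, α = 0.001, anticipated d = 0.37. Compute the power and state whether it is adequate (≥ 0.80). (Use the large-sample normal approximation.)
Power ≈ 0.71; the study is underpowered (power < 0.80)

Power calculation (one-sample t-test, normal approximation):
z_β = d · √n - z_α
z_β = 0.37 · √97 - 3.090
z_β = 0.37 · 9.849 - 3.090
z_β = 0.554

Power = Φ(z_β) = Φ(0.554) ≈ 0.710

Effect size d = 0.37 is small by Cohen's convention (0.2/0.5/0.8).

Threshold: power ≥ 0.80 is conventionally adequate.
Power ≈ 0.71 → the study is underpowered (power < 0.80).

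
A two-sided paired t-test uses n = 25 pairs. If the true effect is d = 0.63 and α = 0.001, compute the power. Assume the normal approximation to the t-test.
Power ≈ 0.44

Power calculation (paired t-test, normal approximation):
z_β = d · √n - z_{α/2}
z_β = 0.63 · √25 - 3.291
z_β = 0.63 · 5.000 - 3.291
z_β = -0.141

Power = Φ(z_β) = Φ(-0.141) ≈ 0.444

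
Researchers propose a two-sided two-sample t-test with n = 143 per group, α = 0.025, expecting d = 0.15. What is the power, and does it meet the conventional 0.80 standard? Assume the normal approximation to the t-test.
Power ≈ 0.17; the study is underpowered (power < 0.80)

Power calculation (two-sample t-test, normal approximation):
z_β = d · √(n/2) - z_{α/2}
z_β = 0.15 · √(143/2) - 2.241
z_β = 0.15 · 8.456 - 2.241
z_β = -0.973

Power = Φ(z_β) = Φ(-0.973) ≈ 0.165

Effect size d = 0.15 is very small by Cohen's convention (0.2/0.5/0.8).

Threshold: power ≥ 0.80 is conventionally adequate.
Power ≈ 0.17 → the study is underpowered (power < 0.80).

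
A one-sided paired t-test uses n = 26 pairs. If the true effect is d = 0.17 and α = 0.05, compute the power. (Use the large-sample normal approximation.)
Power ≈ 0.22

Power calculation (paired t-test, normal approximation):
z_β = d · √n - z_α
z_β = 0.17 · √26 - 1.645
z_β = 0.17 · 5.099 - 1.645
z_β = -0.778

Power = Φ(z_β) = Φ(-0.778) ≈ 0.218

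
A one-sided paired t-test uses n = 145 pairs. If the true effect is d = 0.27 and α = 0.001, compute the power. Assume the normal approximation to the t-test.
Power ≈ 0.56

Power calculation (paired t-test, normal approximation):
z_β = d · √n - z_α
z_β = 0.27 · √145 - 3.090
z_β = 0.27 · 12.042 - 3.090
z_β = 0.161

Power = Φ(z_β) = Φ(0.161) ≈ 0.564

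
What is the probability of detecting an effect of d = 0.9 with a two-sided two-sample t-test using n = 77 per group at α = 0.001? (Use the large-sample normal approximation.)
Power ≈ 0.99

Power calculation (two-sample t-test, normal approximation):
z_β = d · √(n/2) - z_{α/2}
z_β = 0.9 · √(77/2) - 3.291
z_β = 0.9 · 6.205 - 3.291
z_β = 2.294

Power = Φ(z_β) = Φ(2.294) ≈ 0.989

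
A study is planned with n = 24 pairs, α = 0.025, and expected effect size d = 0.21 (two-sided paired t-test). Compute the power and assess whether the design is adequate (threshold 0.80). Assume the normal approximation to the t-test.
Power ≈ 0.11; the study is underpowered (power < 0.80)

Power calculation (paired t-test, normal approximation):
z_β = d · √n - z_{α/2}
z_β = 0.21 · √24 - 2.241
z_β = 0.21 · 4.899 - 2.241
z_β = -1.213

Power = Φ(z_β) = Φ(-1.213) ≈ 0.113

Effect size d = 0.21 is small by Cohen's convention (0.2/0.5/0.8).

Threshold: power ≥ 0.80 is conventionally adequate.
Power ≈ 0.11 → the study is underpowered (power < 0.80).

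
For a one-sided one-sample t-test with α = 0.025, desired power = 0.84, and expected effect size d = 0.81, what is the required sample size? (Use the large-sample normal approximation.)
n = 14

Sample size formula (one-sample t-test, normal approximation):
n = ((z_α + z_β) / d)²

z_α = 1.960 (for α = 0.025, one-sided)
z_β = 0.994 (for power = 0.84)
d = 0.81

n = ((1.960 + 0.994) / 0.81)²
n = (3.647)²
n ≈ 13.30
Round up to the next whole number: n = 14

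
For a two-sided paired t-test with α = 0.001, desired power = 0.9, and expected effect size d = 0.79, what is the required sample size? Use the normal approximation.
n = 34 pairs

Sample size formula (paired t-test, normal approximation):
n = ((z_{α/2} + z_β) / d)²

z_{α/2} = 3.291 (for α = 0.001, two-sided)
z_β = 1.282 (for power = 0.9)
d = 0.79

n = ((3.291 + 1.282) / 0.79)²
n = (5.789)²
n ≈ 33.51
Round up to the next whole number: n = 34 pairs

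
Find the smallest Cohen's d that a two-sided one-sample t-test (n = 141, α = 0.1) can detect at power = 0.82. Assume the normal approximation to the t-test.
d ≈ 0.22

Minimum detectable effect (one-sample t-test, normal approximation):
d = (z_{α/2} + z_β) / √n
d = (1.645 + 0.915) / √141
d = 2.560 / 11.874
d ≈ 0.22

By Cohen's convention (0.2 small / 0.5 medium / 0.8 large): small effect.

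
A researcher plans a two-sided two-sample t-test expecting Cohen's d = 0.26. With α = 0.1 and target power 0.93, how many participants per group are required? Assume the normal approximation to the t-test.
n = 289 per group

Sample size formula (two-sample t-test, normal approximation):
n = 2 · ((z_{α/2} + z_β) / d)²

z_{α/2} = 1.645 (for α = 0.1, two-sided)
z_β = 1.476 (for power = 0.93)
d = 0.26

n = 2 · ((1.645 + 1.476) / 0.26)²
n = 2 · (12.004)²
n ≈ 288.19
Round up to the next whole number: n = 289 per group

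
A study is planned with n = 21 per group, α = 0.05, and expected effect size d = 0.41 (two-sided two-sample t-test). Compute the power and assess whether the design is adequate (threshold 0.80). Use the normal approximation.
Power ≈ 0.26; the study is underpowered (power < 0.80)

Power calculation (two-sample t-test, normal approximation):
z_β = d · √(n/2) - z_{α/2}
z_β = 0.41 · √(21/2) - 1.960
z_β = 0.41 · 3.240 - 1.960
z_β = -0.631

Power = Φ(z_β) = Φ(-0.631) ≈ 0.264

Effect size d = 0.41 is small by Cohen's convention (0.2/0.5/0.8).

Threshold: power ≥ 0.80 is conventionally adequate.
Power ≈ 0.26 → the study is underpowered (power < 0.80).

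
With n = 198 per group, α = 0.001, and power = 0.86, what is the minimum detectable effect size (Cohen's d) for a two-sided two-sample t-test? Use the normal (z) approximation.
d ≈ 0.44

Minimum detectable effect (two-sample t-test, normal approximation):
d = (z_{α/2} + z_β) / √(n/2)
d = (3.291 + 1.080) / √(198/2)
d = 4.371 / 9.950
d ≈ 0.44

By Cohen's convention (0.2 small / 0.5 medium / 0.8 large): small effect.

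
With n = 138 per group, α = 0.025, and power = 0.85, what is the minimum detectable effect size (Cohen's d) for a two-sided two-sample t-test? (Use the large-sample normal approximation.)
d ≈ 0.39

Minimum detectable effect (two-sample t-test, normal approximation):
d = (z_{α/2} + z_β) / √(n/2)
d = (2.241 + 1.036) / √(138/2)
d = 3.278 / 8.307
d ≈ 0.39

By Cohen's convention (0.2 small / 0.5 medium / 0.8 large): small effect.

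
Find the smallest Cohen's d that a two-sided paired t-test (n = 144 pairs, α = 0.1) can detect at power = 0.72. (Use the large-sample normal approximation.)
d ≈ 0.19

Minimum detectable effect (paired t-test, normal approximation):
d = (z_{α/2} + z_β) / √n
d = (1.645 + 0.583) / √144
d = 2.228 / 12.000
d ≈ 0.19

By Cohen's convention (0.2 small / 0.5 medium / 0.8 large): very small effect.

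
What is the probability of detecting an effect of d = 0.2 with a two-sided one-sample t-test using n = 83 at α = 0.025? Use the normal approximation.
Power ≈ 0.34

Power calculation (one-sample t-test, normal approximation):
z_β = d · √n - z_{α/2}
z_β = 0.2 · √83 - 2.241
z_β = 0.2 · 9.110 - 2.241
z_β = -0.419

Power = Φ(z_β) = Φ(-0.419) ≈ 0.337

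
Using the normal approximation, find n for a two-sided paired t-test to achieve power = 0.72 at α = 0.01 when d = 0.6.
n = 28 pairs

Sample size formula (paired t-test, normal approximation):
n = ((z_{α/2} + z_β) / d)²

z_{α/2} = 2.576 (for α = 0.01, two-sided)
z_β = 0.583 (for power = 0.72)
d = 0.6

n = ((2.576 + 0.583) / 0.6)²
n = (5.265)²
n ≈ 27.72
Round up to the next whole number: n = 28 pairs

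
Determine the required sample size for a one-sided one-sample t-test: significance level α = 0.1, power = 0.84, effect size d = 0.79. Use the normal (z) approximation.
n = 9

Sample size formula (one-sample t-test, normal approximation):
n = ((z_α + z_β) / d)²

z_α = 1.282 (for α = 0.1, one-sided)
z_β = 0.994 (for power = 0.84)
d = 0.79

n = ((1.282 + 0.994) / 0.79)²
n = (2.881)²
n ≈ 8.30
Round up to the next whole number: n = 9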